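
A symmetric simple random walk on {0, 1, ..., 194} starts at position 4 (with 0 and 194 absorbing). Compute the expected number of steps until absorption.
E[τ | X_0 = 4] = 760

Let v_k = E[τ | X_0 = k]. Boundary: v_0 = v_194 = 0. Recurrence: v_k = 1 + (v_{k-1} + v_{k+1})/2 for 1 ≤ k ≤ 193. The particular solution to v_k − (v_{k-1} + v_{k+1})/2 = 1 is v_k = −k^2. Adding homogeneous solution A + B k and matching boundaries gives v_k = k (194 − k). Substituting k = 4: v_4 = 4 · 190 = 760.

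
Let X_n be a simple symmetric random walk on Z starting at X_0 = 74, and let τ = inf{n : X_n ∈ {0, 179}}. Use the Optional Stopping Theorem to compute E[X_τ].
E[X_τ] = 74

X_n is a martingale and τ is a bounded-mean stopping time (indeed τ is finite a.s. with bounded expectation since the walk is in a bounded region). By the OST, E[X_τ] = E[X_0] = 74. Equivalently: E[X_τ] = 179 · P(hit 179 first) + 0 · P(hit 0 first) = 179 · (74/179) = 74.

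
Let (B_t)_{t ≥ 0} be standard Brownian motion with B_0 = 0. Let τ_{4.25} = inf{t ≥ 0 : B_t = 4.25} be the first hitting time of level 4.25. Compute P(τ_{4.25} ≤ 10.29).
P(τ_{4.25} ≤ 10.29) = 2(1 − Φ(4.25/√10.29)) = 2(1 − Φ(1.3249)) ≈ 0.1852

By the reflection principle for standard BM, P(τ_b ≤ t) = 2 · P(B_t ≥ b). Since B_t ~ N(0, t), P(B_t ≥ 4.25) = 1 − Φ(4.25/√t) = 1 − Φ(4.25/√10.29) = 1 − Φ(1.3249) ≈ 0.09260. Doubling: P(τ_{4.25} ≤ 10.29) ≈ 2 · 0.09260 = 0.18520 ≈ 0.1852.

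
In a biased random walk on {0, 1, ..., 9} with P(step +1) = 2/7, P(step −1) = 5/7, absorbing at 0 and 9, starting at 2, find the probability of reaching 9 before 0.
P(hit 9 before 0) = (1 − (5/2)^2) / (1 − (5/2)^9) = 896/650871

Let u_k denote P(reach 9 before 0 | start at k). Boundary: u_0 = 0, u_9 = 1. Recurrence: u_k = 2/7·u_{k+1} + 5/7·u_{k-1} for 1 ≤ k ≤ 8. Try u_k = A + B·r^k with r = q/p = (5/7)/(2/7) = 5/2. Substitution satisfies the recurrence; boundary conditions give:
  u_k = (1 − r^k) / (1 − r^N) = (1 − (5/2)^2) / (1 − (5/2)^9) = 896/650871.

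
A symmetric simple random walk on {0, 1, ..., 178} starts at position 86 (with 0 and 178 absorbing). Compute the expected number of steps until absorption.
E[τ | X_0 = 86] = 7912

Let v_k = E[τ | X_0 = k]. Boundary: v_0 = v_178 = 0. Recurrence: v_k = 1 + (v_{k-1} + v_{k+1})/2 for 1 ≤ k ≤ 177. The particular solution to v_k − (v_{k-1} + v_{k+1})/2 = 1 is v_k = −k^2. Adding homogeneous solution A + B k and matching boundaries gives v_k = k (178 − k). Substituting k = 86: v_86 = 86 · 92 = 7912.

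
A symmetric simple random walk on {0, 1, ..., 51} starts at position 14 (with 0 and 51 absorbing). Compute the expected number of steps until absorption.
E[τ | X_0 = 14] = 518

Let v_k = E[τ | X_0 = k]. Boundary: v_0 = v_51 = 0. Recurrence: v_k = 1 + (v_{k-1} + v_{k+1})/2 for 1 ≤ k ≤ 50. The particular solution to v_k − (v_{k-1} + v_{k+1})/2 = 1 is v_k = −k^2. Adding homogeneous solution A + B k and matching boundaries gives v_k = k (51 − k). Substituting k = 14: v_14 = 14 · 37 = 518.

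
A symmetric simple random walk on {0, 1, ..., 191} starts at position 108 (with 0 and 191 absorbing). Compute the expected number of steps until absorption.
E[τ | X_0 = 108] = 8964

Let v_k = E[τ | X_0 = k]. Boundary: v_0 = v_191 = 0. Recurrence: v_k = 1 + (v_{k-1} + v_{k+1})/2 for 1 ≤ k ≤ 190. The particular solution to v_k − (v_{k-1} + v_{k+1})/2 = 1 is v_k = −k^2. Adding homogeneous solution A + B k and matching boundaries gives v_k = k (191 − k). Substituting k = 108: v_108 = 108 · 83 = 8964.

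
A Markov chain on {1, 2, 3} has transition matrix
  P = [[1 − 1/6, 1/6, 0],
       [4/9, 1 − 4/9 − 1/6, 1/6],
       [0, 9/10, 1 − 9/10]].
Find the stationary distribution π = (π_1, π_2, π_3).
π = (9/13, 27/104, 5/104)

This is a birth-death chain on three states, which satisfies detailed balance: π_1 · P_{12} = π_2 · P_{21} and π_2 · P_{23} = π_3 · P_{32}.
From π_1 · 1/6 = π_2 · 4/9: π_2/π_1 = (1/6)/(4/9) = 3/8.
From π_2 · 1/6 = π_3 · 9/10: π_3/π_2 = (1/6)/(9/10) = 5/27.
Take π_1 proportional to 1; then unnormalized π = (1, 3/8, 5/72). Normalize by dividing by the sum 13/9:
  π = (9/13, 27/104, 5/104).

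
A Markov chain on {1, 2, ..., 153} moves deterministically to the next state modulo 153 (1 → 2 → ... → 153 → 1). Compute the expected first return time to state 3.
E[T_3 | X_0 = 3] = 153

The chain cycles deterministically, so starting at state 3 it returns in exactly 153 steps. Equivalently, the stationary distribution is uniform π_j = 1/153 for every state j, so by Kac's formula E[T_3] = 1/π_3 = 153.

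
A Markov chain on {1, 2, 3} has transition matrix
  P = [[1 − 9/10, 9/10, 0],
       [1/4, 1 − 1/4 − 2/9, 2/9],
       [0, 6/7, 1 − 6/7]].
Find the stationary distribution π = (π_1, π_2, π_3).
π = (15/83, 54/83, 14/83)

This is a birth-death chain on three states, which satisfies detailed balance: π_1 · P_{12} = π_2 · P_{21} and π_2 · P_{23} = π_3 · P_{32}.
From π_1 · 9/10 = π_2 · 1/4: π_2/π_1 = (9/10)/(1/4) = 18/5.
From π_2 · 2/9 = π_3 · 6/7: π_3/π_2 = (2/9)/(6/7) = 7/27.
Take π_1 proportional to 1; then unnormalized π = (1, 18/5, 14/15). Normalize by dividing by the sum 83/15:
  π = (15/83, 54/83, 14/83).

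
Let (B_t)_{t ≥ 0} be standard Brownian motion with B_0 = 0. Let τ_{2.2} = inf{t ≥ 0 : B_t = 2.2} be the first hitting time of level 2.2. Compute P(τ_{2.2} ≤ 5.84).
P(τ_{2.2} ≤ 5.84) = 2(1 − Φ(2.2/√5.84)) = 2(1 − Φ(0.9104)) ≈ 0.3626

By the reflection principle for standard BM, P(τ_b ≤ t) = 2 · P(B_t ≥ b). Since B_t ~ N(0, t), P(B_t ≥ 2.2) = 1 − Φ(2.2/√t) = 1 − Φ(2.2/√5.84) = 1 − Φ(0.9104) ≈ 0.18131. Doubling: P(τ_{2.2} ≤ 5.84) ≈ 2 · 0.18131 = 0.36262 ≈ 0.3626.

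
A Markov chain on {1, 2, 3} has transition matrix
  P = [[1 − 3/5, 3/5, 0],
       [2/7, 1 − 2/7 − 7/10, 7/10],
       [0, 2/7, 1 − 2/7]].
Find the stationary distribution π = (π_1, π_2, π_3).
π = (200/1649, 420/1649, 1029/1649)

This is a birth-death chain on three states, which satisfies detailed balance: π_1 · P_{12} = π_2 · P_{21} and π_2 · P_{23} = π_3 · P_{32}.
From π_1 · 3/5 = π_2 · 2/7: π_2/π_1 = (3/5)/(2/7) = 21/10.
From π_2 · 7/10 = π_3 · 2/7: π_3/π_2 = (7/10)/(2/7) = 49/20.
Take π_1 proportional to 1; then unnormalized π = (1, 21/10, 1029/200). Normalize by dividing by the sum 1649/200:
  π = (200/1649, 420/1649, 1029/1649).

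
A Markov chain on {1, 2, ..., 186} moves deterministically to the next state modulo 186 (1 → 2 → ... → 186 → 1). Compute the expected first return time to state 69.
E[T_69 | X_0 = 69] = 186

The chain cycles deterministically, so starting at state 69 it returns in exactly 186 steps. Equivalently, the stationary distribution is uniform π_j = 1/186 for every state j, so by Kac's formula E[T_69] = 1/π_69 = 186.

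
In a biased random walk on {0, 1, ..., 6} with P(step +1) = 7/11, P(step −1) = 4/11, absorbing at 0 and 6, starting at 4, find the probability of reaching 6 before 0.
P(hit 6 before 0) = (1 − (4/7)^4) / (1 − (4/7)^6) = 3185/3441

Let u_k denote P(reach 6 before 0 | start at k). Boundary: u_0 = 0, u_6 = 1. Recurrence: u_k = 7/11·u_{k+1} + 4/11·u_{k-1} for 1 ≤ k ≤ 5. Try u_k = A + B·r^k with r = q/p = (4/11)/(7/11) = 4/7. Substitution satisfies the recurrence; boundary conditions give:
  u_k = (1 − r^k) / (1 − r^N) = (1 − (4/7)^4) / (1 − (4/7)^6) = 3185/3441.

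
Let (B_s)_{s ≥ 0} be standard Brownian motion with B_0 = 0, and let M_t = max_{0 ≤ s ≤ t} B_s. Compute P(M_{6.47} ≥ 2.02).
P(M_{6.47} ≥ 2.02) = 2·P(B_{6.47} ≥ 2.02) = 2(1 − Φ(2.02/√6.47)) ≈ 0.4271

By the reflection principle for Brownian motion, P(M_t ≥ a) = 2 · P(B_t ≥ a) for a ≥ 0. Since B_t ~ N(0, t), P(B_t ≥ 2.02) = 1 − Φ(2.02/√t) = 1 − Φ(2.02/√6.47) = 1 − Φ(0.7941). So
  P(M_{6.47} ≥ 2.02) = 2(1 − Φ(0.7941)) ≈ 0.4271.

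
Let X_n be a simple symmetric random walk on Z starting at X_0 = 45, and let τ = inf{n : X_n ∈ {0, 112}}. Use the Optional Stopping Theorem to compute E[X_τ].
E[X_τ] = 45

X_n is a martingale and τ is a bounded-mean stopping time (indeed τ is finite a.s. with bounded expectation since the walk is in a bounded region). By the OST, E[X_τ] = E[X_0] = 45. Equivalently: E[X_τ] = 112 · P(hit 112 first) + 0 · P(hit 0 first) = 112 · (45/112) = 45.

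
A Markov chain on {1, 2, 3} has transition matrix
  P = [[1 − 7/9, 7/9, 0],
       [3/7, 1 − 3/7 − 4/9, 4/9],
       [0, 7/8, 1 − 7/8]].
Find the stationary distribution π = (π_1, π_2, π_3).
π = (243/908, 441/908, 56/227)

This is a birth-death chain on three states, which satisfies detailed balance: π_1 · P_{12} = π_2 · P_{21} and π_2 · P_{23} = π_3 · P_{32}.
From π_1 · 7/9 = π_2 · 3/7: π_2/π_1 = (7/9)/(3/7) = 49/27.
From π_2 · 4/9 = π_3 · 7/8: π_3/π_2 = (4/9)/(7/8) = 32/63.
Take π_1 proportional to 1; then unnormalized π = (1, 49/27, 224/243). Normalize by dividing by the sum 908/243:
  π = (243/908, 441/908, 56/227).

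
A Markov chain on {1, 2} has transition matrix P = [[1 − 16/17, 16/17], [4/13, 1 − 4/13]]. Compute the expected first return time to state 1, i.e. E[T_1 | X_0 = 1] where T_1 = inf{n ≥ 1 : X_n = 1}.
E[T_1 | X_0 = 1] = 1/π_1 = 69/17

For an irreducible recurrent Markov chain with stationary distribution π, E[T_i | X_0 = i] = 1/π_i (Kac's formula). Here π_1 = (4/13)/(16/17 + 4/13) = (4/13)/(276/221) = 17/69, so E[T_1 | X_0 = 1] = 1/π_1 = (16/17 + 4/13)/(4/13) = (276/221)/(4/13) = 69/17.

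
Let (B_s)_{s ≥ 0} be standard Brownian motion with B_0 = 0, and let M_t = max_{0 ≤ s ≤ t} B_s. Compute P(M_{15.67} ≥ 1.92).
P(M_{15.67} ≥ 1.92) = 2·P(B_{15.67} ≥ 1.92) = 2(1 − Φ(1.92/√15.67)) ≈ 0.6277

By the reflection principle for Brownian motion, P(M_t ≥ a) = 2 · P(B_t ≥ a) for a ≥ 0. Since B_t ~ N(0, t), P(B_t ≥ 1.92) = 1 − Φ(1.92/√t) = 1 − Φ(1.92/√15.67) = 1 − Φ(0.4850). So
  P(M_{15.67} ≥ 1.92) = 2(1 − Φ(0.4850)) ≈ 0.6277.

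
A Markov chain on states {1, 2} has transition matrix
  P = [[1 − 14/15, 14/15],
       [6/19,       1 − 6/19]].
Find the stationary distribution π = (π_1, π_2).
π_1 = 45/178, π_2 = 133/178

Solve πP = π with π_1 + π_2 = 1. From πP = π: π_1 · (1 − 14/15) + π_2 · 6/19 = π_1 ⇒ π_2 · 6/19 = π_1 · 14/15 ⇒ π_2/π_1 = (14/15)/(6/19) = 133/45. Together with π_1 + π_2 = 1:
  π_1 = (6/19)/(14/15 + 6/19) = (6/19)/(356/285) = 45/178,
  π_2 = (14/15)/(14/15 + 6/19) = (14/15)/(356/285) = 133/178.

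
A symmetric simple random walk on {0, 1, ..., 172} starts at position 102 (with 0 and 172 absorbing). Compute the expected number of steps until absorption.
E[τ | X_0 = 102] = 7140

Let v_k = E[τ | X_0 = k]. Boundary: v_0 = v_172 = 0. Recurrence: v_k = 1 + (v_{k-1} + v_{k+1})/2 for 1 ≤ k ≤ 171. The particular solution to v_k − (v_{k-1} + v_{k+1})/2 = 1 is v_k = −k^2. Adding homogeneous solution A + B k and matching boundaries gives v_k = k (172 − k). Substituting k = 102: v_102 = 102 · 70 = 7140.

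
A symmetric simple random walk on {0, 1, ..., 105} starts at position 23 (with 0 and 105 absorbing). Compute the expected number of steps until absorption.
E[τ | X_0 = 23] = 1886

Let v_k = E[τ | X_0 = k]. Boundary: v_0 = v_105 = 0. Recurrence: v_k = 1 + (v_{k-1} + v_{k+1})/2 for 1 ≤ k ≤ 104. The particular solution to v_k − (v_{k-1} + v_{k+1})/2 = 1 is v_k = −k^2. Adding homogeneous solution A + B k and matching boundaries gives v_k = k (105 − k). Substituting k = 23: v_23 = 23 · 82 = 1886.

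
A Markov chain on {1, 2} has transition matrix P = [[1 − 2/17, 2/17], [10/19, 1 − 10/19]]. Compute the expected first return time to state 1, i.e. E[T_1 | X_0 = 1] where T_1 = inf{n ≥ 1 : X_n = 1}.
E[T_1 | X_0 = 1] = 1/π_1 = 104/85

For an irreducible recurrent Markov chain with stationary distribution π, E[T_i | X_0 = i] = 1/π_i (Kac's formula). Here π_1 = (10/19)/(2/17 + 10/19) = (10/19)/(208/323) = 85/104, so E[T_1 | X_0 = 1] = 1/π_1 = (2/17 + 10/19)/(10/19) = (208/323)/(10/19) = 104/85.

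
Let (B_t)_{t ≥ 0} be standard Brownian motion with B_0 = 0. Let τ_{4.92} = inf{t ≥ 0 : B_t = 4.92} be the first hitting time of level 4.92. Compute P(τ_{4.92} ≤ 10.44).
P(τ_{4.92} ≤ 10.44) = 2(1 − Φ(4.92/√10.44)) = 2(1 − Φ(1.5227)) ≈ 0.1278

By the reflection principle for standard BM, P(τ_b ≤ t) = 2 · P(B_t ≥ b). Since B_t ~ N(0, t), P(B_t ≥ 4.92) = 1 − Φ(4.92/√t) = 1 − Φ(4.92/√10.44) = 1 − Φ(1.5227) ≈ 0.06392. Doubling: P(τ_{4.92} ≤ 10.44) ≈ 2 · 0.06392 = 0.12784 ≈ 0.1278.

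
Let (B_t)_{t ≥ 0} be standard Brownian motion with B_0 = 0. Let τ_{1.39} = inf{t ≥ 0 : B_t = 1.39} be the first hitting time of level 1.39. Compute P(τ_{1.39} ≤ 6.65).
P(τ_{1.39} ≤ 6.65) = 2(1 − Φ(1.39/√6.65)) = 2(1 − Φ(0.5390)) ≈ 0.5899

By the reflection principle for standard BM, P(τ_b ≤ t) = 2 · P(B_t ≥ b). Since B_t ~ N(0, t), P(B_t ≥ 1.39) = 1 − Φ(1.39/√t) = 1 − Φ(1.39/√6.65) = 1 − Φ(0.5390) ≈ 0.29494. Doubling: P(τ_{1.39} ≤ 6.65) ≈ 2 · 0.29494 = 0.58988 ≈ 0.5899.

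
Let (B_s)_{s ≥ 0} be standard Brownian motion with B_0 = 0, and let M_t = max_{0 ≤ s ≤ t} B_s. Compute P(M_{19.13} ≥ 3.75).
P(M_{19.13} ≥ 3.75) = 2·P(B_{19.13} ≥ 3.75) = 2(1 − Φ(3.75/√19.13)) ≈ 0.3912

By the reflection principle for Brownian motion, P(M_t ≥ a) = 2 · P(B_t ≥ a) for a ≥ 0. Since B_t ~ N(0, t), P(B_t ≥ 3.75) = 1 − Φ(3.75/√t) = 1 − Φ(3.75/√19.13) = 1 − Φ(0.8574). So
  P(M_{19.13} ≥ 3.75) = 2(1 − Φ(0.8574)) ≈ 0.3912.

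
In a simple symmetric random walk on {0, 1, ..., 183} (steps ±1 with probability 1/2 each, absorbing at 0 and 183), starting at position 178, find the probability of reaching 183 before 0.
P(hit 183 before 0) = 178/183

Let u_k = P(hit 183 before 0 | start at k). Then u_0 = 0, u_183 = 1, and u_k = u_{k-1}/2 + u_{k+1}/2 for 1 ≤ k ≤ 182. This harmonic recurrence is solved by u_k = k/183, giving u_178 = 178/183.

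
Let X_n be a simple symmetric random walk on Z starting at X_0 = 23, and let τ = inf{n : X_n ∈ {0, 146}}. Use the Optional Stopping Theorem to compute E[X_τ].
E[X_τ] = 23

X_n is a martingale and τ is a bounded-mean stopping time (indeed τ is finite a.s. with bounded expectation since the walk is in a bounded region). By the OST, E[X_τ] = E[X_0] = 23. Equivalently: E[X_τ] = 146 · P(hit 146 first) + 0 · P(hit 0 first) = 146 · (23/146) = 23.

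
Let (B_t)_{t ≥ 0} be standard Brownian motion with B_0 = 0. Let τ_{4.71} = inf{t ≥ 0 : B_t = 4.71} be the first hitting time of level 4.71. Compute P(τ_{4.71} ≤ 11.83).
P(τ_{4.71} ≤ 11.83) = 2(1 − Φ(4.71/√11.83)) = 2(1 − Φ(1.3694)) ≈ 0.1709

By the reflection principle for standard BM, P(τ_b ≤ t) = 2 · P(B_t ≥ b). Since B_t ~ N(0, t), P(B_t ≥ 4.71) = 1 − Φ(4.71/√t) = 1 − Φ(4.71/√11.83) = 1 − Φ(1.3694) ≈ 0.08544. Doubling: P(τ_{4.71} ≤ 11.83) ≈ 2 · 0.08544 = 0.17088 ≈ 0.1709.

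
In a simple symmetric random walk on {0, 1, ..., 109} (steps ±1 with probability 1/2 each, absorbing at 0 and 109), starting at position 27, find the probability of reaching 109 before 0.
P(hit 109 before 0) = 27/109

Let u_k = P(hit 109 before 0 | start at k). Then u_0 = 0, u_109 = 1, and u_k = u_{k-1}/2 + u_{k+1}/2 for 1 ≤ k ≤ 108. This harmonic recurrence is solved by u_k = k/109, giving u_27 = 27/109.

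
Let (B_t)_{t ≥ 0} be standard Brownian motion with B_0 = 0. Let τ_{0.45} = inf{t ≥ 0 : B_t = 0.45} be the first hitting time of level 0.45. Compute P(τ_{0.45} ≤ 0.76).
P(τ_{0.45} ≤ 0.76) = 2(1 − Φ(0.45/√0.76)) = 2(1 − Φ(0.5162)) ≈ 0.6057

By the reflection principle for standard BM, P(τ_b ≤ t) = 2 · P(B_t ≥ b). Since B_t ~ N(0, t), P(B_t ≥ 0.45) = 1 − Φ(0.45/√t) = 1 − Φ(0.45/√0.76) = 1 − Φ(0.5162) ≈ 0.30286. Doubling: P(τ_{0.45} ≤ 0.76) ≈ 2 · 0.30286 = 0.60572 ≈ 0.6057.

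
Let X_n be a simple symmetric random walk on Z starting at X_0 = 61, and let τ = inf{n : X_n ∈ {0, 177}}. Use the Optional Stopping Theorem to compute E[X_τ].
E[X_τ] = 61

X_n is a martingale and τ is a bounded-mean stopping time (indeed τ is finite a.s. with bounded expectation since the walk is in a bounded region). By the OST, E[X_τ] = E[X_0] = 61. Equivalently: E[X_τ] = 177 · P(hit 177 first) + 0 · P(hit 0 first) = 177 · (61/177) = 61.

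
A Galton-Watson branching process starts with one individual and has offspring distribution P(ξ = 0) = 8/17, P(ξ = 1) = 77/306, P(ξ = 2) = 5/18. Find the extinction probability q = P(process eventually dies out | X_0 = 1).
q = 1

Mean offspring μ = 0·8/17 + 1·77/306 + 2·5/18 = 247/306 ≤ 1. For μ ≤ 1 with offspring not concentrated at 1, the Galton-Watson process goes extinct almost surely, so q = 1.
(Algebraic check: The pgf is f(s) = 8/17 + 77/306·s + 5/18·s². The extinction probability q is the smallest fixed point of f in [0, 1]. Setting s = f(s):
  5/18·s² + (77/306 − 1)·s + 8/17 = 0
  5/18·s² − (8/17 + 5/18)·s + 8/17 = 0
which factors as (s − 1)·(5/18·s − 8/17) = 0, giving roots s = 1 and s = (8/17)/(5/18) = 144/85. Since 144/85 ≥ 1, the smallest root in [0, 1] is s = 1.)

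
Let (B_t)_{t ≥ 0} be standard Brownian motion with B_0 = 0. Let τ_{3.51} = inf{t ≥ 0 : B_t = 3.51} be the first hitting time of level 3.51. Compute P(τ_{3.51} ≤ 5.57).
P(τ_{3.51} ≤ 5.57) = 2(1 − Φ(3.51/√5.57)) = 2(1 − Φ(1.4872)) ≈ 0.1370

By the reflection principle for standard BM, P(τ_b ≤ t) = 2 · P(B_t ≥ b). Since B_t ~ N(0, t), P(B_t ≥ 3.51) = 1 − Φ(3.51/√t) = 1 − Φ(3.51/√5.57) = 1 − Φ(1.4872) ≈ 0.06848. Doubling: P(τ_{3.51} ≤ 5.57) ≈ 2 · 0.06848 = 0.13696 ≈ 0.1370.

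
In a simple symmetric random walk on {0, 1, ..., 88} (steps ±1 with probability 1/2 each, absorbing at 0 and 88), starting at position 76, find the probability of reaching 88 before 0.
P(hit 88 before 0) = 76/88 = 19/22

Let u_k = P(hit 88 before 0 | start at k). Then u_0 = 0, u_88 = 1, and u_k = u_{k-1}/2 + u_{k+1}/2 for 1 ≤ k ≤ 87. This harmonic recurrence is solved by u_k = k/88, giving u_76 = 76/88 = 19/22.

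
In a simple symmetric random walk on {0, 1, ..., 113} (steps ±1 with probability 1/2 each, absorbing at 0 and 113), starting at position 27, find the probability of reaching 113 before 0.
P(hit 113 before 0) = 27/113

Let u_k = P(hit 113 before 0 | start at k). Then u_0 = 0, u_113 = 1, and u_k = u_{k-1}/2 + u_{k+1}/2 for 1 ≤ k ≤ 112. This harmonic recurrence is solved by u_k = k/113, giving u_27 = 27/113.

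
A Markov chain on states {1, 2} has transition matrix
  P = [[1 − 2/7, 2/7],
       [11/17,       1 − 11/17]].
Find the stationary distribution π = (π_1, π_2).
π_1 = 77/111, π_2 = 34/111

Solve πP = π with π_1 + π_2 = 1. From πP = π: π_1 · (1 − 2/7) + π_2 · 11/17 = π_1 ⇒ π_2 · 11/17 = π_1 · 2/7 ⇒ π_2/π_1 = (2/7)/(11/17) = 34/77. Together with π_1 + π_2 = 1:
  π_1 = (11/17)/(2/7 + 11/17) = (11/17)/(111/119) = 77/111,
  π_2 = (2/7)/(2/7 + 11/17) = (2/7)/(111/119) = 34/111.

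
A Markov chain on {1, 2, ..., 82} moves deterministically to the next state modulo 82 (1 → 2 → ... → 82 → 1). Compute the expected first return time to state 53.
E[T_53 | X_0 = 53] = 82

The chain cycles deterministically, so starting at state 53 it returns in exactly 82 steps. Equivalently, the stationary distribution is uniform π_j = 1/82 for every state j, so by Kac's formula E[T_53] = 1/π_53 = 82.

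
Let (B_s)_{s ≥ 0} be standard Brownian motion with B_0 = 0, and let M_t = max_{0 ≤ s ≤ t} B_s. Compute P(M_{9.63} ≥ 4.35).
P(M_{9.63} ≥ 4.35) = 2·P(B_{9.63} ≥ 4.35) = 2(1 − Φ(4.35/√9.63)) ≈ 0.1610

By the reflection principle for Brownian motion, P(M_t ≥ a) = 2 · P(B_t ≥ a) for a ≥ 0. Since B_t ~ N(0, t), P(B_t ≥ 4.35) = 1 − Φ(4.35/√t) = 1 − Φ(4.35/√9.63) = 1 − Φ(1.4018). So
  P(M_{9.63} ≥ 4.35) = 2(1 − Φ(1.4018)) ≈ 0.1610.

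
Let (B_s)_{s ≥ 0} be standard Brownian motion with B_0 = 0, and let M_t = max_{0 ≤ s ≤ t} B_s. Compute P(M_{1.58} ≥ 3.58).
P(M_{1.58} ≥ 3.58) = 2·P(B_{1.58} ≥ 3.58) = 2(1 − Φ(3.58/√1.58)) ≈ 0.0044

By the reflection principle for Brownian motion, P(M_t ≥ a) = 2 · P(B_t ≥ a) for a ≥ 0. Since B_t ~ N(0, t), P(B_t ≥ 3.58) = 1 − Φ(3.58/√t) = 1 − Φ(3.58/√1.58) = 1 − Φ(2.8481). So
  P(M_{1.58} ≥ 3.58) = 2(1 − Φ(2.8481)) ≈ 0.0044.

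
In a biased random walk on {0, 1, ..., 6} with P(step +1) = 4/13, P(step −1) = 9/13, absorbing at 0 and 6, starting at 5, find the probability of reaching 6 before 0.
P(hit 6 before 0) = (1 − (9/4)^5) / (1 − (9/4)^6) = 46420/105469

Let u_k denote P(reach 6 before 0 | start at k). Boundary: u_0 = 0, u_6 = 1. Recurrence: u_k = 4/13·u_{k+1} + 9/13·u_{k-1} for 1 ≤ k ≤ 5. Try u_k = A + B·r^k with r = q/p = (9/13)/(4/13) = 9/4. Substitution satisfies the recurrence; boundary conditions give:
  u_k = (1 − r^k) / (1 − r^N) = (1 − (9/4)^5) / (1 − (9/4)^6) = 46420/105469.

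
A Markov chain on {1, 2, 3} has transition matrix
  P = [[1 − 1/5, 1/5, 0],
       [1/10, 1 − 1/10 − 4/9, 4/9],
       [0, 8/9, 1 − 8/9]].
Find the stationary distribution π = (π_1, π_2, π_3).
π = (1/4, 1/2, 1/4)

This is a birth-death chain on three states, which satisfies detailed balance: π_1 · P_{12} = π_2 · P_{21} and π_2 · P_{23} = π_3 · P_{32}.
From π_1 · 1/5 = π_2 · 1/10: π_2/π_1 = (1/5)/(1/10) = 2.
From π_2 · 4/9 = π_3 · 8/9: π_3/π_2 = (4/9)/(8/9) = 1/2.
Take π_1 proportional to 1; then unnormalized π = (1, 2, 1). Normalize by dividing by the sum 4:
  π = (1/4, 1/2, 1/4).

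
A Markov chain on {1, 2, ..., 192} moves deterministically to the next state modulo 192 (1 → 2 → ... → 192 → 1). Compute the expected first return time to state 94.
E[T_94 | X_0 = 94] = 192

The chain cycles deterministically, so starting at state 94 it returns in exactly 192 steps. Equivalently, the stationary distribution is uniform π_j = 1/192 for every state j, so by Kac's formula E[T_94] = 1/π_94 = 192.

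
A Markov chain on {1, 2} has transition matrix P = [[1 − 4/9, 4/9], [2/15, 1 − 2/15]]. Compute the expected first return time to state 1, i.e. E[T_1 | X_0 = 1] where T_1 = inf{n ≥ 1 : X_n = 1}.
E[T_1 | X_0 = 1] = 1/π_1 = 13/3

For an irreducible recurrent Markov chain with stationary distribution π, E[T_i | X_0 = i] = 1/π_i (Kac's formula). Here π_1 = (2/15)/(4/9 + 2/15) = (2/15)/(26/45) = 3/13, so E[T_1 | X_0 = 1] = 1/π_1 = (4/9 + 2/15)/(2/15) = (26/45)/(2/15) = 13/3.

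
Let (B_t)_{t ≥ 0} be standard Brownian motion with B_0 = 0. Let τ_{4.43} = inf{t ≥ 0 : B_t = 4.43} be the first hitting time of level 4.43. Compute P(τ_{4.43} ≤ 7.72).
P(τ_{4.43} ≤ 7.72) = 2(1 − Φ(4.43/√7.72)) = 2(1 − Φ(1.5944)) ≈ 0.1108

By the reflection principle for standard BM, P(τ_b ≤ t) = 2 · P(B_t ≥ b). Since B_t ~ N(0, t), P(B_t ≥ 4.43) = 1 − Φ(4.43/√t) = 1 − Φ(4.43/√7.72) = 1 − Φ(1.5944) ≈ 0.05542. Doubling: P(τ_{4.43} ≤ 7.72) ≈ 2 · 0.05542 = 0.11084 ≈ 0.1108.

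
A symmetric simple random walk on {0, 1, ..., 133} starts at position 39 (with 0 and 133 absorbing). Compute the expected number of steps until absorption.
E[τ | X_0 = 39] = 3666

Let v_k = E[τ | X_0 = k]. Boundary: v_0 = v_133 = 0. Recurrence: v_k = 1 + (v_{k-1} + v_{k+1})/2 for 1 ≤ k ≤ 132. The particular solution to v_k − (v_{k-1} + v_{k+1})/2 = 1 is v_k = −k^2. Adding homogeneous solution A + B k and matching boundaries gives v_k = k (133 − k). Substituting k = 39: v_39 = 39 · 94 = 3666.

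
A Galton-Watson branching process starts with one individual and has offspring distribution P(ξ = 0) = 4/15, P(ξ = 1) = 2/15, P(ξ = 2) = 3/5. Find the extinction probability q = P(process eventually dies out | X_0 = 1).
q = 4/9

The pgf is f(s) = 4/15 + 2/15·s + 3/5·s². The extinction probability q is the smallest fixed point of f in [0, 1]. Setting s = f(s):
  3/5·s² + (2/15 − 1)·s + 4/15 = 0
  3/5·s² − (4/15 + 3/5)·s + 4/15 = 0
which factors as (s − 1)·(3/5·s − 4/15) = 0, giving roots s = 1 and s = (4/15)/(3/5) = 4/9.
Mean offspring μ = 2/15 + 2·3/5 = 4/3 > 1 (supercritical), so q < 1. The extinction probability is the smaller root: q = (4/15)/(3/5) = 4/9.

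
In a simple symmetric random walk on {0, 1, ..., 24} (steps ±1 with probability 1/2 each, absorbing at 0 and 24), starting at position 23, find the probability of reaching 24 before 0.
P(hit 24 before 0) = 23/24

Let u_k = P(hit 24 before 0 | start at k). Then u_0 = 0, u_24 = 1, and u_k = u_{k-1}/2 + u_{k+1}/2 for 1 ≤ k ≤ 23. This harmonic recurrence is solved by u_k = k/24, giving u_23 = 23/24.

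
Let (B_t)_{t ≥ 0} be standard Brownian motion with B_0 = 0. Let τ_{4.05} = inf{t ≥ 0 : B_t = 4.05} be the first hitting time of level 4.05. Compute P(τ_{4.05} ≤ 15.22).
P(τ_{4.05} ≤ 15.22) = 2(1 − Φ(4.05/√15.22)) = 2(1 − Φ(1.0381)) ≈ 0.2992

By the reflection principle for standard BM, P(τ_b ≤ t) = 2 · P(B_t ≥ b). Since B_t ~ N(0, t), P(B_t ≥ 4.05) = 1 − Φ(4.05/√t) = 1 − Φ(4.05/√15.22) = 1 − Φ(1.0381) ≈ 0.14961. Doubling: P(τ_{4.05} ≤ 15.22) ≈ 2 · 0.14961 = 0.29922 ≈ 0.2992.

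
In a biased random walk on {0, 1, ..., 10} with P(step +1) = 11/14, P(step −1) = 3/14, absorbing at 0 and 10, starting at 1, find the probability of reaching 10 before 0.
P(hit 10 before 0) = (1 − (3/11)^1) / (1 − (3/11)^10) = 2357947691/3242170694

Let u_k denote P(reach 10 before 0 | start at k). Boundary: u_0 = 0, u_10 = 1. Recurrence: u_k = 11/14·u_{k+1} + 3/14·u_{k-1} for 1 ≤ k ≤ 9. Try u_k = A + B·r^k with r = q/p = (3/14)/(11/14) = 3/11. Substitution satisfies the recurrence; boundary conditions give:
  u_k = (1 − r^k) / (1 − r^N) = (1 − (3/11)^1) / (1 − (3/11)^10) = 2357947691/3242170694.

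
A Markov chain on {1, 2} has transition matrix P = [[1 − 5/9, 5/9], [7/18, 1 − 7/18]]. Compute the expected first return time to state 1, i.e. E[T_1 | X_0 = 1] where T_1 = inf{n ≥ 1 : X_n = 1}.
E[T_1 | X_0 = 1] = 1/π_1 = 17/7

For an irreducible recurrent Markov chain with stationary distribution π, E[T_i | X_0 = i] = 1/π_i (Kac's formula). Here π_1 = (7/18)/(5/9 + 7/18) = (7/18)/(17/18) = 7/17, so E[T_1 | X_0 = 1] = 1/π_1 = (5/9 + 7/18)/(7/18) = (17/18)/(7/18) = 17/7.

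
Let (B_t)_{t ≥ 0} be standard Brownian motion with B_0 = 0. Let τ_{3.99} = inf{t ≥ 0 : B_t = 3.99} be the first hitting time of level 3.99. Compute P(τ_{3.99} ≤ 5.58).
P(τ_{3.99} ≤ 5.58) = 2(1 − Φ(3.99/√5.58)) = 2(1 − Φ(1.6891)) ≈ 0.0912

By the reflection principle for standard BM, P(τ_b ≤ t) = 2 · P(B_t ≥ b). Since B_t ~ N(0, t), P(B_t ≥ 3.99) = 1 − Φ(3.99/√t) = 1 − Φ(3.99/√5.58) = 1 − Φ(1.6891) ≈ 0.04560. Doubling: P(τ_{3.99} ≤ 5.58) ≈ 2 · 0.04560 = 0.09120 ≈ 0.0912.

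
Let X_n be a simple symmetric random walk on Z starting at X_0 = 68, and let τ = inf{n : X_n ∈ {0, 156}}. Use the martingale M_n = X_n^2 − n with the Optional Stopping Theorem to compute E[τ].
E[τ] = 5984

M_n = X_n^2 − n is a martingale (since E[X_{n+1}^2 | F_n] = X_n^2 + 1). By OST (τ has finite mean in a bounded region), E[M_τ] = E[M_0] = X_0^2 − 0 = 68^2 = 4624. Also E[M_τ] = E[X_τ^2] − E[τ]. The walk exits at 0 or 156, with P(hit 156 first) = 68/156, so E[X_τ^2] = 156^2 · 68/156 + 0 = 10608. Thus E[τ] = E[X_τ^2] − E[M_τ] = 10608 − 4624 = 5984 = 68(156 − 68) = 5984.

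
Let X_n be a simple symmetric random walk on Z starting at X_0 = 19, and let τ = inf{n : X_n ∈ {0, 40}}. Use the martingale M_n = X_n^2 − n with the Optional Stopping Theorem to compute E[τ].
E[τ] = 399

M_n = X_n^2 − n is a martingale (since E[X_{n+1}^2 | F_n] = X_n^2 + 1). By OST (τ has finite mean in a bounded region), E[M_τ] = E[M_0] = X_0^2 − 0 = 19^2 = 361. Also E[M_τ] = E[X_τ^2] − E[τ]. The walk exits at 0 or 40, with P(hit 40 first) = 19/40, so E[X_τ^2] = 40^2 · 19/40 + 0 = 760. Thus E[τ] = E[X_τ^2] − E[M_τ] = 760 − 361 = 399 = 19(40 − 19) = 399.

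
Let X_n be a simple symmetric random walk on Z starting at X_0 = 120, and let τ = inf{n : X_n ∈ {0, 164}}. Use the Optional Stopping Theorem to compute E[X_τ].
E[X_τ] = 120

X_n is a martingale and τ is a bounded-mean stopping time (indeed τ is finite a.s. with bounded expectation since the walk is in a bounded region). By the OST, E[X_τ] = E[X_0] = 120. Equivalently: E[X_τ] = 164 · P(hit 164 first) + 0 · P(hit 0 first) = 164 · (120/164) = 120.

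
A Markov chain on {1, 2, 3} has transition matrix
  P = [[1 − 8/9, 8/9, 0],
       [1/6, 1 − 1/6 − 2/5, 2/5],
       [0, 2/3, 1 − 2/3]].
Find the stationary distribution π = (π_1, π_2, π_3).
π = (15/143, 80/143, 48/143)

This is a birth-death chain on three states, which satisfies detailed balance: π_1 · P_{12} = π_2 · P_{21} and π_2 · P_{23} = π_3 · P_{32}.
From π_1 · 8/9 = π_2 · 1/6: π_2/π_1 = (8/9)/(1/6) = 16/3.
From π_2 · 2/5 = π_3 · 2/3: π_3/π_2 = (2/5)/(2/3) = 3/5.
Take π_1 proportional to 1; then unnormalized π = (1, 16/3, 16/5). Normalize by dividing by the sum 143/15:
  π = (15/143, 80/143, 48/143).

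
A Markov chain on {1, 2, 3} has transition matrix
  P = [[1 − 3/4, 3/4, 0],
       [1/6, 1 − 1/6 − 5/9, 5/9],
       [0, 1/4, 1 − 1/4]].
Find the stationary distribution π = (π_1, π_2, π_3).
π = (2/31, 9/31, 20/31)

This is a birth-death chain on three states, which satisfies detailed balance: π_1 · P_{12} = π_2 · P_{21} and π_2 · P_{23} = π_3 · P_{32}.
From π_1 · 3/4 = π_2 · 1/6: π_2/π_1 = (3/4)/(1/6) = 9/2.
From π_2 · 5/9 = π_3 · 1/4: π_3/π_2 = (5/9)/(1/4) = 20/9.
Take π_1 proportional to 1; then unnormalized π = (1, 9/2, 10). Normalize by dividing by the sum 31/2:
  π = (2/31, 9/31, 20/31).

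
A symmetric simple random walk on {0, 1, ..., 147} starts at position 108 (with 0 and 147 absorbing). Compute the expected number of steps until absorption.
E[τ | X_0 = 108] = 4212

Let v_k = E[τ | X_0 = k]. Boundary: v_0 = v_147 = 0. Recurrence: v_k = 1 + (v_{k-1} + v_{k+1})/2 for 1 ≤ k ≤ 146. The particular solution to v_k − (v_{k-1} + v_{k+1})/2 = 1 is v_k = −k^2. Adding homogeneous solution A + B k and matching boundaries gives v_k = k (147 − k). Substituting k = 108: v_108 = 108 · 39 = 4212.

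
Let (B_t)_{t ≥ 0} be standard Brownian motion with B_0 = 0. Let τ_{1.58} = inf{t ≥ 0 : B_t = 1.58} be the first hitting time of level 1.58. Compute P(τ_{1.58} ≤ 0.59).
P(τ_{1.58} ≤ 0.59) = 2(1 − Φ(1.58/√0.59)) = 2(1 − Φ(2.0570)) ≈ 0.0397

By the reflection principle for standard BM, P(τ_b ≤ t) = 2 · P(B_t ≥ b). Since B_t ~ N(0, t), P(B_t ≥ 1.58) = 1 − Φ(1.58/√t) = 1 − Φ(1.58/√0.59) = 1 − Φ(2.0570) ≈ 0.01984. Doubling: P(τ_{1.58} ≤ 0.59) ≈ 2 · 0.01984 = 0.03968 ≈ 0.0397.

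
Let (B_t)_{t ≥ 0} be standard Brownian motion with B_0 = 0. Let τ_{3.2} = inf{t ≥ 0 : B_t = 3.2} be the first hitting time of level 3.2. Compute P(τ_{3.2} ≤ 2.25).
P(τ_{3.2} ≤ 2.25) = 2(1 − Φ(3.2/√2.25)) = 2(1 − Φ(2.1333)) ≈ 0.0329

By the reflection principle for standard BM, P(τ_b ≤ t) = 2 · P(B_t ≥ b). Since B_t ~ N(0, t), P(B_t ≥ 3.2) = 1 − Φ(3.2/√t) = 1 − Φ(3.2/√2.25) = 1 − Φ(2.1333) ≈ 0.01645. Doubling: P(τ_{3.2} ≤ 2.25) ≈ 2 · 0.01645 = 0.03290 ≈ 0.0329.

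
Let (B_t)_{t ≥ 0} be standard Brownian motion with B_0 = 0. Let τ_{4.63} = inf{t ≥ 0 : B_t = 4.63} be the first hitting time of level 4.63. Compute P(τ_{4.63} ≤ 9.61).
P(τ_{4.63} ≤ 9.61) = 2(1 − Φ(4.63/√9.61)) = 2(1 − Φ(1.4935)) ≈ 0.1353

By the reflection principle for standard BM, P(τ_b ≤ t) = 2 · P(B_t ≥ b). Since B_t ~ N(0, t), P(B_t ≥ 4.63) = 1 − Φ(4.63/√t) = 1 − Φ(4.63/√9.61) = 1 − Φ(1.4935) ≈ 0.06765. Doubling: P(τ_{4.63} ≤ 9.61) ≈ 2 · 0.06765 = 0.13530 ≈ 0.1353.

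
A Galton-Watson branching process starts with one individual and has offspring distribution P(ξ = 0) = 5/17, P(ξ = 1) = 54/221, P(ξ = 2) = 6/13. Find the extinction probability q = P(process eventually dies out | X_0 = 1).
q = 65/102

The pgf is f(s) = 5/17 + 54/221·s + 6/13·s². The extinction probability q is the smallest fixed point of f in [0, 1]. Setting s = f(s):
  6/13·s² + (54/221 − 1)·s + 5/17 = 0
  6/13·s² − (5/17 + 6/13)·s + 5/17 = 0
which factors as (s − 1)·(6/13·s − 5/17) = 0, giving roots s = 1 and s = (5/17)/(6/13) = 65/102.
Mean offspring μ = 54/221 + 2·6/13 = 258/221 > 1 (supercritical), so q < 1. The extinction probability is the smaller root: q = (5/17)/(6/13) = 65/102.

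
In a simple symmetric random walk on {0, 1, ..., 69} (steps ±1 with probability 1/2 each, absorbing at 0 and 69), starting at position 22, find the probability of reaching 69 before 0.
P(hit 69 before 0) = 22/69

Let u_k = P(hit 69 before 0 | start at k). Then u_0 = 0, u_69 = 1, and u_k = u_{k-1}/2 + u_{k+1}/2 for 1 ≤ k ≤ 68. This harmonic recurrence is solved by u_k = k/69, giving u_22 = 22/69.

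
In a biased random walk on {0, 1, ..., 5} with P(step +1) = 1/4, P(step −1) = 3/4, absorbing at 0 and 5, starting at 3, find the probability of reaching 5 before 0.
P(hit 5 before 0) = (1 − (3)^3) / (1 − (3)^5) = 13/121

Let u_k denote P(reach 5 before 0 | start at k). Boundary: u_0 = 0, u_5 = 1. Recurrence: u_k = 1/4·u_{k+1} + 3/4·u_{k-1} for 1 ≤ k ≤ 4. Try u_k = A + B·r^k with r = q/p = (3/4)/(1/4) = 3. Substitution satisfies the recurrence; boundary conditions give:
  u_k = (1 − r^k) / (1 − r^N) = (1 − (3)^3) / (1 − (3)^5) = 13/121.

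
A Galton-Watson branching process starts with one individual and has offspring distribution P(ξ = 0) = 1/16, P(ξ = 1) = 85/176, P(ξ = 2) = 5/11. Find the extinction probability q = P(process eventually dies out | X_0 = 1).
q = 11/80

The pgf is f(s) = 1/16 + 85/176·s + 5/11·s². The extinction probability q is the smallest fixed point of f in [0, 1]. Setting s = f(s):
  5/11·s² + (85/176 − 1)·s + 1/16 = 0
  5/11·s² − (1/16 + 5/11)·s + 1/16 = 0
which factors as (s − 1)·(5/11·s − 1/16) = 0, giving roots s = 1 and s = (1/16)/(5/11) = 11/80.
Mean offspring μ = 85/176 + 2·5/11 = 245/176 > 1 (supercritical), so q < 1. The extinction probability is the smaller root: q = (1/16)/(5/11) = 11/80.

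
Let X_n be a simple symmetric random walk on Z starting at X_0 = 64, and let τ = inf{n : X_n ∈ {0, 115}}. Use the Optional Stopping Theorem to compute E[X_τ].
E[X_τ] = 64

X_n is a martingale and τ is a bounded-mean stopping time (indeed τ is finite a.s. with bounded expectation since the walk is in a bounded region). By the OST, E[X_τ] = E[X_0] = 64. Equivalently: E[X_τ] = 115 · P(hit 115 first) + 0 · P(hit 0 first) = 115 · (64/115) = 64.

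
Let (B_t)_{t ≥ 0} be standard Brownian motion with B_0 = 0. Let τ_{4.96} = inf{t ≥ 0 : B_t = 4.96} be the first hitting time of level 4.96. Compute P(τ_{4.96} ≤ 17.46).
P(τ_{4.96} ≤ 17.46) = 2(1 − Φ(4.96/√17.46)) = 2(1 − Φ(1.1870)) ≈ 0.2352

By the reflection principle for standard BM, P(τ_b ≤ t) = 2 · P(B_t ≥ b). Since B_t ~ N(0, t), P(B_t ≥ 4.96) = 1 − Φ(4.96/√t) = 1 − Φ(4.96/√17.46) = 1 − Φ(1.1870) ≈ 0.11761. Doubling: P(τ_{4.96} ≤ 17.46) ≈ 2 · 0.11761 = 0.23522 ≈ 0.2352.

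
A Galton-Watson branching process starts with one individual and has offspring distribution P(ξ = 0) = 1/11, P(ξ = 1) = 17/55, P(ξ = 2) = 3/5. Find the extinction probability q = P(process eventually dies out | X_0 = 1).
q = 5/33

The pgf is f(s) = 1/11 + 17/55·s + 3/5·s². The extinction probability q is the smallest fixed point of f in [0, 1]. Setting s = f(s):
  3/5·s² + (17/55 − 1)·s + 1/11 = 0
  3/5·s² − (1/11 + 3/5)·s + 1/11 = 0
which factors as (s − 1)·(3/5·s − 1/11) = 0, giving roots s = 1 and s = (1/11)/(3/5) = 5/33.
Mean offspring μ = 17/55 + 2·3/5 = 83/55 > 1 (supercritical), so q < 1. The extinction probability is the smaller root: q = (1/11)/(3/5) = 5/33.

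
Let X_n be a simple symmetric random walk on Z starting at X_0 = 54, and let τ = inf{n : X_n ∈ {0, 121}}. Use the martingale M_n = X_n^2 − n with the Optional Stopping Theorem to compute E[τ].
E[τ] = 3618

M_n = X_n^2 − n is a martingale (since E[X_{n+1}^2 | F_n] = X_n^2 + 1). By OST (τ has finite mean in a bounded region), E[M_τ] = E[M_0] = X_0^2 − 0 = 54^2 = 2916. Also E[M_τ] = E[X_τ^2] − E[τ]. The walk exits at 0 or 121, with P(hit 121 first) = 54/121, so E[X_τ^2] = 121^2 · 54/121 + 0 = 6534. Thus E[τ] = E[X_τ^2] − E[M_τ] = 6534 − 2916 = 3618 = 54(121 − 54) = 3618.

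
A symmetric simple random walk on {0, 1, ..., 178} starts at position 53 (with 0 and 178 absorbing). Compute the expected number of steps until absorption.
E[τ | X_0 = 53] = 6625

Let v_k = E[τ | X_0 = k]. Boundary: v_0 = v_178 = 0. Recurrence: v_k = 1 + (v_{k-1} + v_{k+1})/2 for 1 ≤ k ≤ 177. The particular solution to v_k − (v_{k-1} + v_{k+1})/2 = 1 is v_k = −k^2. Adding homogeneous solution A + B k and matching boundaries gives v_k = k (178 − k). Substituting k = 53: v_53 = 53 · 125 = 6625.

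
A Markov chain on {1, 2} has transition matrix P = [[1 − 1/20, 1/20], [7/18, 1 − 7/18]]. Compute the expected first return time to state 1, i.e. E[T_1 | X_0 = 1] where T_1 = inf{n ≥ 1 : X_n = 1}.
E[T_1 | X_0 = 1] = 1/π_1 = 79/70

For an irreducible recurrent Markov chain with stationary distribution π, E[T_i | X_0 = i] = 1/π_i (Kac's formula). Here π_1 = (7/18)/(1/20 + 7/18) = (7/18)/(79/180) = 70/79, so E[T_1 | X_0 = 1] = 1/π_1 = (1/20 + 7/18)/(7/18) = (79/180)/(7/18) = 79/70.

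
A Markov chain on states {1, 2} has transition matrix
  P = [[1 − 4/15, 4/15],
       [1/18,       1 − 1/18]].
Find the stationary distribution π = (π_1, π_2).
π_1 = 5/29, π_2 = 24/29

Solve πP = π with π_1 + π_2 = 1. From πP = π: π_1 · (1 − 4/15) + π_2 · 1/18 = π_1 ⇒ π_2 · 1/18 = π_1 · 4/15 ⇒ π_2/π_1 = (4/15)/(1/18) = 24/5. Together with π_1 + π_2 = 1:
  π_1 = (1/18)/(4/15 + 1/18) = (1/18)/(29/90) = 5/29,
  π_2 = (4/15)/(4/15 + 1/18) = (4/15)/(29/90) = 24/29.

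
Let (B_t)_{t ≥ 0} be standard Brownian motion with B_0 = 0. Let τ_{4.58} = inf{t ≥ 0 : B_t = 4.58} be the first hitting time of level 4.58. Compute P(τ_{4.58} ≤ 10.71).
P(τ_{4.58} ≤ 10.71) = 2(1 − Φ(4.58/√10.71)) = 2(1 − Φ(1.3995)) ≈ 0.1617

By the reflection principle for standard BM, P(τ_b ≤ t) = 2 · P(B_t ≥ b). Since B_t ~ N(0, t), P(B_t ≥ 4.58) = 1 − Φ(4.58/√t) = 1 − Φ(4.58/√10.71) = 1 − Φ(1.3995) ≈ 0.08083. Doubling: P(τ_{4.58} ≤ 10.71) ≈ 2 · 0.08083 = 0.16166 ≈ 0.1617.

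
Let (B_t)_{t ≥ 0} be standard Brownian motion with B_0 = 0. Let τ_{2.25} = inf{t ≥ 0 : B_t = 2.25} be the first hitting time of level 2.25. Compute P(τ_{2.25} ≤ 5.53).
P(τ_{2.25} ≤ 5.53) = 2(1 − Φ(2.25/√5.53)) = 2(1 − Φ(0.9568)) ≈ 0.3387

By the reflection principle for standard BM, P(τ_b ≤ t) = 2 · P(B_t ≥ b). Since B_t ~ N(0, t), P(B_t ≥ 2.25) = 1 − Φ(2.25/√t) = 1 − Φ(2.25/√5.53) = 1 − Φ(0.9568) ≈ 0.16933. Doubling: P(τ_{2.25} ≤ 5.53) ≈ 2 · 0.16933 = 0.33866 ≈ 0.3387.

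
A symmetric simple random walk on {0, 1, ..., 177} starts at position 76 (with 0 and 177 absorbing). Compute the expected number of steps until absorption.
E[τ | X_0 = 76] = 7676

Let v_k = E[τ | X_0 = k]. Boundary: v_0 = v_177 = 0. Recurrence: v_k = 1 + (v_{k-1} + v_{k+1})/2 for 1 ≤ k ≤ 176. The particular solution to v_k − (v_{k-1} + v_{k+1})/2 = 1 is v_k = −k^2. Adding homogeneous solution A + B k and matching boundaries gives v_k = k (177 − k). Substituting k = 76: v_76 = 76 · 101 = 7676.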